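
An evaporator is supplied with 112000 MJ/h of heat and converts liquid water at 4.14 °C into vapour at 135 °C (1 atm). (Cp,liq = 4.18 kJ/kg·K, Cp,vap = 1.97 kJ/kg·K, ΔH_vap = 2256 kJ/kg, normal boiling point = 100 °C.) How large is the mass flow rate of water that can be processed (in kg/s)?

Δh = 4.18×(100−4.14) + 2256 + 1.97×(135−100) = 2725.6 kJ/kg
Q = 112000 MJ/h = 31111 kJ/s = 31111 kJ/s
ṁ = Q/Δh = 31111 / 2725.6 = 11.414 kg/s

ṁ = 11.4 kg/s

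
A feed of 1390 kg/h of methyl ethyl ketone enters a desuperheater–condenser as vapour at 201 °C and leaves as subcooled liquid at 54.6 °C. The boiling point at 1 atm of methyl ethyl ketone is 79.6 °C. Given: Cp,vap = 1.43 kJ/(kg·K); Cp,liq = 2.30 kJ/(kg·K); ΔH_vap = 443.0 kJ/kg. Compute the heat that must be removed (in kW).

Q_c = 260 kW

vapour 201→79.6 °C: -173.6 kJ/kg
condensation at 79.6 °C: -443 kJ/kg
liquid 79.6→54.6 °C: -57.5 kJ/kg
Δh = -173.6 + -443 + -57.5 = -674.1 kJ/kg
Q = ṁ·Δh = 1390 kg/h × -674.1 kJ/kg = -937000 kJ/h
|Q| = 260.28 kW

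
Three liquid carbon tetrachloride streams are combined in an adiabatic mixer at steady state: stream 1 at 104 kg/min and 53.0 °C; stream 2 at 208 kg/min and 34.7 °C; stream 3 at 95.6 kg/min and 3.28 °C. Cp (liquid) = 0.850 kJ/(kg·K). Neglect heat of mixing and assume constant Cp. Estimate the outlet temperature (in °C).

No heat crosses the boundary, so H_out = H_in.
T_out = Σ ṁᵢCp,ᵢTᵢ / Σ ṁᵢCp,ᵢ
      = 11087 / 346.46 = 32 °C

T_out = 32.0 °C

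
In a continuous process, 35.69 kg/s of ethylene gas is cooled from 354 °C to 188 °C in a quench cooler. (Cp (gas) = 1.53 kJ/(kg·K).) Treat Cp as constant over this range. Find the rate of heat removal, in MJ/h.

Q = ṁ·Cp·ΔT = 35.69 × 1.53 × (188 − 354) = -9064.5 kJ/s
Cooling duty = 32632 MJ/h

Q_c = 32600 MJ/h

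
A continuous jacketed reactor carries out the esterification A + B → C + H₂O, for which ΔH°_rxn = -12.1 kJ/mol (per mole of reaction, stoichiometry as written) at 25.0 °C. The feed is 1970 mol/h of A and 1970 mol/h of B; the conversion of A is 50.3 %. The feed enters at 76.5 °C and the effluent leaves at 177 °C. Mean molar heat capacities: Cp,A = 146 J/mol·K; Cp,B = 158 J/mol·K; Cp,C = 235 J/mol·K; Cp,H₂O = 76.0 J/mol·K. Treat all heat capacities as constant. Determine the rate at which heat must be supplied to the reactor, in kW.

Extent of reaction ξ = 0.503 × 1970 = 990.91 mol/h
Reaction term: ξ·ΔH°_rxn = 990.91 × -12.1 = -11990 kJ/h
Sensible, feed 76.5→25 °C: -30842 kJ/h
Outlet flows (mol/h): A 979.09, B 979.09, C 990.91, H₂O 990.91
Sensible, products 25→177 °C: 92084 kJ/h
Q = ΔH = 49252 kJ/h = 13.681 kW
Heat supplied = 13.681 kW

Q_in = 13.7 kW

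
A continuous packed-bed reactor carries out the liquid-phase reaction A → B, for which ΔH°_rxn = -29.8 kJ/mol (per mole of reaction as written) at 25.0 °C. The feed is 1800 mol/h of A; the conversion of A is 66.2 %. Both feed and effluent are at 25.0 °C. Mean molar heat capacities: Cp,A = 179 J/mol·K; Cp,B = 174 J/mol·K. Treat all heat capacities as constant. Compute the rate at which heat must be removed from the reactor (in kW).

Extent of reaction ξ = 0.662 × 1800 = 1191.6 mol/h
Reaction term: ξ·ΔH°_rxn = 1191.6 × -29.8 = -35510 kJ/h
Q = ΔH = -35510 kJ/h = -9.8638 kW
Heat removed = 9.8638 kW

Q_out = 9.86 kW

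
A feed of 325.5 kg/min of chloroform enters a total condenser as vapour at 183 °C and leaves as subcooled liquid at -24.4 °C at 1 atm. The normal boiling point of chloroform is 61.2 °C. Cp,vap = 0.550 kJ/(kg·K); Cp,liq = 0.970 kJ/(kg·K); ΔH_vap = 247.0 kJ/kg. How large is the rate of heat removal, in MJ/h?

vapour 183→61.2 °C: -66.99 kJ/kg
condensation at 61.2 °C: -247 kJ/kg
liquid 61.2→-24.4 °C: -83.032 kJ/kg
Δh = -66.99 + -247 + -83.032 = -397.02 kJ/kg
Q = ṁ·Δh = 325.5 kg/min × -397.02 kJ/kg = -129230 kJ/min
|Q| = 2153.8 kW = 7753.8 MJ/h

Q_c = 7750 MJ/h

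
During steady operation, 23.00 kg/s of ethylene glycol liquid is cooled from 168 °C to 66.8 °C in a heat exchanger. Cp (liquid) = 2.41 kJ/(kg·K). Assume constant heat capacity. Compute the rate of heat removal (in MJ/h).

Q_c = 20200 MJ/h

Q = ṁ·Cp·ΔT = 23.00 × 2.41 × (66.8 − 168) = -5609.5 kJ/s
Cooling duty = 20194 MJ/h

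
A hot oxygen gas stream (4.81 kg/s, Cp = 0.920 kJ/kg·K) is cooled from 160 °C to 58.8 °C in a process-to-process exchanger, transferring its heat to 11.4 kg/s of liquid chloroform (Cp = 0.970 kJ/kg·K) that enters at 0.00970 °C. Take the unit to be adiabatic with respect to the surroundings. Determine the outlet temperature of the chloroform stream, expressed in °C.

Heat released by hot stream: Q = 4.81 × 0.920 × (160 − 58.8) = 447.83 kJ/s
Energy balance on cold side (adiabatic exchanger): Q = ṁ_c·Cp_c·(T_c,out − T_c,in)
T_c,out = 0.00970 + 447.83/(11.4 × 0.970) = 40.508 °C

T_c,out = 40.5 °C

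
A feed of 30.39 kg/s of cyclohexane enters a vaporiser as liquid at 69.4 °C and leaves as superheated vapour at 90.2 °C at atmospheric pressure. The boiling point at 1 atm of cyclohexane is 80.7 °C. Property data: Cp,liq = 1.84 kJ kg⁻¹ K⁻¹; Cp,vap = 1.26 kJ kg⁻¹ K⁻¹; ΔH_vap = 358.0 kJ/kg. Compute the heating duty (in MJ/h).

Q = 42800 MJ/h

liquid 69.4→80.7 °C: 20.792 kJ/kg
vaporisation at 80.7 °C: 358 kJ/kg
vapour 80.7→90.2 °C: 11.97 kJ/kg
Δh = 20.792 + 358 + 11.97 = 390.76 kJ/kg
Q = ṁ·Δh = 30.39 kg/s × 390.76 kJ/kg = 11875 kJ/s
|Q| = 11875 kW = 42751 MJ/h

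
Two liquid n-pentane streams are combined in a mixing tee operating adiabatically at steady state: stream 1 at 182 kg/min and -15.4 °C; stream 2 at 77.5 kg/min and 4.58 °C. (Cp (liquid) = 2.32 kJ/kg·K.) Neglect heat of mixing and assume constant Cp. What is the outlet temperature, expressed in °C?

Energy balance with Q = 0: Σ ṁᵢCp,ᵢ(T_out − Tᵢ) = 0
T_out = Σ ṁᵢCp,ᵢTᵢ / Σ ṁᵢCp,ᵢ
      = -5679 / 602.04 = -9.4329 °C

T_out = -9.43 °C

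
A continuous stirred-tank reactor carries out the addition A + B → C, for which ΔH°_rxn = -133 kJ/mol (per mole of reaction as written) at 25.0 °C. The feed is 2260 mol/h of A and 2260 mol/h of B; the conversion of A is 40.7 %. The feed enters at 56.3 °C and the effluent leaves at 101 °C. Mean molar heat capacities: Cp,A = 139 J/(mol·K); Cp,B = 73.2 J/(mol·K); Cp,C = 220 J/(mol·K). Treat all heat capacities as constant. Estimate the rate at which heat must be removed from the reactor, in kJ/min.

Q_out = 1670 kJ/min

Extent of reaction ξ = 0.407 × 2260 = 919.82 mol/h
Reaction term: ξ·ΔH°_rxn = 919.82 × -133 = -122340 kJ/h
Sensible, feed 56.3→25 °C: -15011 kJ/h
Outlet flows (mol/h): A 1340.2, B 1340.2, C 919.82
Sensible, products 25→101 °C: 36993 kJ/h
Q = ΔH = -100350 kJ/h = -27.876 kW
Heat removed = 1672.6 kJ/min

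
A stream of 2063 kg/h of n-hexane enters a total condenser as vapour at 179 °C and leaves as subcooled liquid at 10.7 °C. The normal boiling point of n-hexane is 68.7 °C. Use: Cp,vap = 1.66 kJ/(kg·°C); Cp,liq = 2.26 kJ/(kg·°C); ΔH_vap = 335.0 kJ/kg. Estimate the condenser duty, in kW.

Q_c = 372 kW

vapour 179→68.7 °C: -183.1 kJ/kg
condensation at 68.7 °C: -335 kJ/kg
liquid 68.7→10.7 °C: -131.08 kJ/kg
Δh = -183.1 + -335 + -131.08 = -649.18 kJ/kg
Q = ṁ·Δh = 2063 kg/h × -649.18 kJ/kg = -1.3393e+06 kJ/h
|Q| = 372.02 kW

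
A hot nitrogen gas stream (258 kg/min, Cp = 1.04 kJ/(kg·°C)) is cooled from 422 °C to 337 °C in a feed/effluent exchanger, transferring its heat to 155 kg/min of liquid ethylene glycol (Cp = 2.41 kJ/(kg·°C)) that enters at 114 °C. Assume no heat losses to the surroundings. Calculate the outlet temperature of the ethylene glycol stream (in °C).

Heat released by hot stream: Q = 258 × 1.04 × (422 − 337) = 22807 kJ/min
Energy balance on cold side (adiabatic exchanger): Q = ṁ_c·Cp_c·(T_c,out − T_c,in)
T_c,out = 114 + 22807/(155 × 2.41) = 175.06 °C

T_c,out = 175 °C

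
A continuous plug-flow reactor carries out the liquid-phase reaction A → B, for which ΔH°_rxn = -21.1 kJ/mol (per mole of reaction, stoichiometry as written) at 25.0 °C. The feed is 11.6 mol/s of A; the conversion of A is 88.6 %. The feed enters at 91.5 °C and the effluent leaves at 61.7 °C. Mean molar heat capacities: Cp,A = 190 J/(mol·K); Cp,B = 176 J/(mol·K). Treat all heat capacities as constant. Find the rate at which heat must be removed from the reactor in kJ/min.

Extent of reaction ξ = 0.886 × 11.6 = 10.278 mol/s
Reaction term: ξ·ΔH°_rxn = 10.278 × -21.1 = -216.86 kJ/s
Sensible, feed 91.5→25 °C: -146.57 kJ/s
Outlet flows (mol/s): A 1.3224, B 10.278
Sensible, products 25→61.7 °C: 75.606 kJ/s
Q = ΔH = -287.82 kJ/s = -287.82 kW
Heat removed = 17269 kJ/min

Q_out = 17300 kJ/min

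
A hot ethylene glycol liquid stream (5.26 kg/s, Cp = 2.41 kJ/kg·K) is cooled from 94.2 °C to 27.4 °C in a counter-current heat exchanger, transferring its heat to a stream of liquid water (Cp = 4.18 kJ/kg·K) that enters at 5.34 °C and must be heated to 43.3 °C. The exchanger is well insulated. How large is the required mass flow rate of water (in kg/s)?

ṁ_c = 5.34 kg/s

Heat released by hot stream: Q = 5.26 × 2.41 × (94.2 − 27.4) = 846.8 kJ/s
Energy balance on cold side (adiabatic exchanger): Q = ṁ_c·Cp_c·(T_c,out − T_c,in)
ṁ_c = 846.8 / [4.18 × (43.3 − 5.34)] = 5.3367 kg/s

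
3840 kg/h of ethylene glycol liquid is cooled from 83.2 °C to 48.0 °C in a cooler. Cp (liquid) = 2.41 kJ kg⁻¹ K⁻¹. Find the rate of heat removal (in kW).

Q = ṁ·Cp·ΔT = 3840 × 2.41 × (48.0 − 83.2) = -325750 kJ/h
Converting: 325750 / 3600 s = 90.487 kW

Q_c = 90.5 kW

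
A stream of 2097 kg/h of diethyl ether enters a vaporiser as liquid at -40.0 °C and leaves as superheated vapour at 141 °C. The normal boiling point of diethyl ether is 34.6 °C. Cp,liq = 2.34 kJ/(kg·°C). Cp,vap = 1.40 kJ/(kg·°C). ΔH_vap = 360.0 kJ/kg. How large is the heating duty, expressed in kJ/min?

liquid -40.0→34.6 °C: 174.56 kJ/kg
vaporisation at 34.6 °C: 360 kJ/kg
vapour 34.6→141 °C: 148.96 kJ/kg
Δh = 174.56 + 360 + 148.96 = 683.52 kJ/kg
Q = ṁ·Δh = 2097 kg/h × 683.52 kJ/kg = 1.4333e+06 kJ/h
|Q| = 398.15 kW = 23889 kJ/min

Q = 23900 kJ/min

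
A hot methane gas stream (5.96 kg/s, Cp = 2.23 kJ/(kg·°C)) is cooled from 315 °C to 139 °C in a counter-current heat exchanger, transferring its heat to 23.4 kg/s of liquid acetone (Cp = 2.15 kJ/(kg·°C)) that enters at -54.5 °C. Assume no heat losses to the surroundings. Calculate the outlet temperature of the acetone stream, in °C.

T_c,out = -8.00 °C

Heat released by hot stream: Q = 5.96 × 2.23 × (315 − 139) = 2339.2 kJ/s
Energy balance on cold side (adiabatic exchanger): Q = ṁ_c·Cp_c·(T_c,out − T_c,in)
T_c,out = -54.5 + 2339.2/(23.4 × 2.15) = -8.0047 °C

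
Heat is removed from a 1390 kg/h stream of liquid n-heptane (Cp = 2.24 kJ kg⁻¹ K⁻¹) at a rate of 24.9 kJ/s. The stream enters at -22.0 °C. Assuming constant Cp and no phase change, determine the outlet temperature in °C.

Q = 24.9 kJ/s = 89640 kJ/h
ΔT = Q/(ṁ·Cp) = 89640/(1390×2.24) = 28.79 K
T_out = -22.0 − 28.79 = -50.79 °C

T_out = -50.8 °C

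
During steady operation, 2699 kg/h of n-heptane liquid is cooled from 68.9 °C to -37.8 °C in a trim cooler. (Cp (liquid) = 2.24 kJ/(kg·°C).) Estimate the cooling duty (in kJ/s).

Q_c = 179 kJ/s

Q = ṁ·Cp·ΔT = 2699 × 2.24 × (-37.8 − 68.9) = -645080 kJ/h
Converting: 645080 / 3600 s = 179.19 kW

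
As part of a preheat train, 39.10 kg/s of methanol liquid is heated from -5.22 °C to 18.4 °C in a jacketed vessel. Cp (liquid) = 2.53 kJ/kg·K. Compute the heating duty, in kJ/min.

Q = 140000 kJ/min

Q = ṁ·Cp·ΔT = 39.10 × 2.53 × (18.4 − -5.22) = 2336.6 kJ/s
Heating duty = 140190 kJ/min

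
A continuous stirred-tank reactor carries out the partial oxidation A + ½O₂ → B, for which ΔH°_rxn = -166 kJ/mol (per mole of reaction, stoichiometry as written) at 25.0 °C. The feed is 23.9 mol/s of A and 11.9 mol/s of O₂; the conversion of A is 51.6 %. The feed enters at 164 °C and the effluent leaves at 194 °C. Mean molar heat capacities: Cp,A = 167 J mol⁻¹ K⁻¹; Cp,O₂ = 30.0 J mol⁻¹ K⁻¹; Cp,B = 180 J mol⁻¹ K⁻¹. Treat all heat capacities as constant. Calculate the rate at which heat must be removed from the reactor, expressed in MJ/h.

Q_out = 6920 MJ/h

Extent of reaction ξ = 0.516 × 23.9 = 12.332 mol/s
Reaction term: ξ·ΔH°_rxn = 12.332 × -166 = -2047.2 kJ/s
Sensible, feed 164→25 °C: -604.41 kJ/s
Outlet flows (mol/s): A 11.568, O₂ 5.7338, B 12.332
Sensible, products 25→194 °C: 730.69 kJ/s
Q = ΔH = -1920.9 kJ/s = -1920.9 kW
Heat removed = 6915.2 MJ/h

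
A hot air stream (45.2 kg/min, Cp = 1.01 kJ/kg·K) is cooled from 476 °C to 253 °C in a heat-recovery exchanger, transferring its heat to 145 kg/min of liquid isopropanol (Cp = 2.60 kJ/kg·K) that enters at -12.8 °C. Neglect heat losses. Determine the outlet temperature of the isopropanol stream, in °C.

T_c,out = 14.2 °C

Heat released by hot stream: Q = 45.2 × 1.01 × (476 − 253) = 10180 kJ/min
Energy balance on cold side (adiabatic exchanger): Q = ṁ_c·Cp_c·(T_c,out − T_c,in)
T_c,out = -12.8 + 10180/(145 × 2.60) = 14.204 °C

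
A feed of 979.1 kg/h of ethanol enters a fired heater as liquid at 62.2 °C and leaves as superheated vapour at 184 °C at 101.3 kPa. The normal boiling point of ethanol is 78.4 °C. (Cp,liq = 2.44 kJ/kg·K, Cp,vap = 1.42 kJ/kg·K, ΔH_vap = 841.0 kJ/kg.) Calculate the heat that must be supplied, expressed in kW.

liquid 62.2→78.4 °C: 39.528 kJ/kg
vaporisation at 78.4 °C: 841 kJ/kg
vapour 78.4→184 °C: 149.95 kJ/kg
Δh = 39.528 + 841 + 149.95 = 1030.5 kJ/kg
Q = ṁ·Δh = 979.1 kg/h × 1030.5 kJ/kg = 1.0089e+06 kJ/h
|Q| = 280.26 kW

Q = 280 kW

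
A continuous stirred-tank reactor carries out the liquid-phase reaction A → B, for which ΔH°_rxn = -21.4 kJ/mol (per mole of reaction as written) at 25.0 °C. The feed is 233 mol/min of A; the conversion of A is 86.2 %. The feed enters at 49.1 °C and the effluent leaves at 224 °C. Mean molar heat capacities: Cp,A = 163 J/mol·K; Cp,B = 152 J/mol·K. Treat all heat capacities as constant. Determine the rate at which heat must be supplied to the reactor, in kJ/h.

Extent of reaction ξ = 0.862 × 233 = 200.85 mol/min
Reaction term: ξ·ΔH°_rxn = 200.85 × -21.4 = -4298.1 kJ/min
Sensible, feed 49.1→25 °C: -915.29 kJ/min
Outlet flows (mol/min): A 32.154, B 200.85
Sensible, products 25→224 °C: 7118.2 kJ/min
Q = ΔH = 1904.8 kJ/min = 31.746 kW
Heat supplied = 114290 kJ/h

Q_in = 114000 kJ/h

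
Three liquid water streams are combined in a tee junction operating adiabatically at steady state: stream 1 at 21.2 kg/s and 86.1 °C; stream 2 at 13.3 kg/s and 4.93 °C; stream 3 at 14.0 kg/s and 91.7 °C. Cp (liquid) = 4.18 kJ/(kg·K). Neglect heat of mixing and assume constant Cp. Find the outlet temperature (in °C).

Adiabatic, steady state ⇒ Σ ṁᵢCp,ᵢ(T_out − Tᵢ) = 0
T_out = Σ ṁᵢCp,ᵢTᵢ / Σ ṁᵢCp,ᵢ
      = 13270 / 202.73 = 65.458 °C

T_out = 65.5 °C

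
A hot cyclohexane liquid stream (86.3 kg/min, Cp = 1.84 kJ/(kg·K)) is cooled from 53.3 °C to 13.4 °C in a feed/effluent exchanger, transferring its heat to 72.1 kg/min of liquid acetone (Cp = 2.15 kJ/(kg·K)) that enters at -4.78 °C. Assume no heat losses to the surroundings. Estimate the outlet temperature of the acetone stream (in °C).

Heat released by hot stream: Q = 86.3 × 1.84 × (53.3 − 13.4) = 6335.8 kJ/min
Energy balance on cold side (adiabatic exchanger): Q = ṁ_c·Cp_c·(T_c,out − T_c,in)
T_c,out = -4.78 + 6335.8/(72.1 × 2.15) = 36.092 °C

T_c,out = 36.1 °C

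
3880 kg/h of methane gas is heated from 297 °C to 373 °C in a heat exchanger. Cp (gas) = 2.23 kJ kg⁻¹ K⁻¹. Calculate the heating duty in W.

Q = 183000 W

Q = ṁ·Cp·ΔT = 3880 × 2.23 × (373 − 297) = 657580 kJ/h
Converting: 657580 / 3600 s = 182.66 kW
Heating duty = 182660 W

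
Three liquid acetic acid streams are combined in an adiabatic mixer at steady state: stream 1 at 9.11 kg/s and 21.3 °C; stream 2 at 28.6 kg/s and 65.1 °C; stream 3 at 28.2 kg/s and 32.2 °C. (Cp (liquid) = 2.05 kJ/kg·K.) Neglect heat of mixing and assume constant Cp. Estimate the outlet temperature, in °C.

No heat crosses the boundary, so H_out = H_in.
T_out = Σ ṁᵢCp,ᵢTᵢ / Σ ṁᵢCp,ᵢ
      = 6076.1 / 135.12 = 44.97 °C

T_out = 45.0 °C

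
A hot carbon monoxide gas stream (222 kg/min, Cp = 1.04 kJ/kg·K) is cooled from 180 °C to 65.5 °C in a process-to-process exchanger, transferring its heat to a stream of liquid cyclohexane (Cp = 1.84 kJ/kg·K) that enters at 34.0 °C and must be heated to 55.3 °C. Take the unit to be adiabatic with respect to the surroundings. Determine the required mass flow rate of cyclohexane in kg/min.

ṁ_c = 675 kg/min

Heat released by hot stream: Q = 222 × 1.04 × (180 − 65.5) = 26436 kJ/min
Energy balance on cold side (adiabatic exchanger): Q = ṁ_c·Cp_c·(T_c,out − T_c,in)
ṁ_c = 26436 / [1.84 × (55.3 − 34.0)] = 674.52 kg/min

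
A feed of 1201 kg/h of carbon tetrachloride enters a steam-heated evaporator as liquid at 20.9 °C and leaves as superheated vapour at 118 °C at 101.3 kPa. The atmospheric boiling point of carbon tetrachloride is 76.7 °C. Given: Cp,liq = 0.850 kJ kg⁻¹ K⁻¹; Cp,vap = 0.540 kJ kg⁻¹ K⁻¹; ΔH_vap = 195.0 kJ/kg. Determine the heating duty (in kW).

liquid 20.9→76.7 °C: 47.43 kJ/kg
vaporisation at 76.7 °C: 195 kJ/kg
vapour 76.7→118 °C: 22.302 kJ/kg
Δh = 47.43 + 195 + 22.302 = 264.73 kJ/kg
Q = ṁ·Δh = 1201 kg/h × 264.73 kJ/kg = 317940 kJ/h
|Q| = 88.318 kW

Q = 88.3 kW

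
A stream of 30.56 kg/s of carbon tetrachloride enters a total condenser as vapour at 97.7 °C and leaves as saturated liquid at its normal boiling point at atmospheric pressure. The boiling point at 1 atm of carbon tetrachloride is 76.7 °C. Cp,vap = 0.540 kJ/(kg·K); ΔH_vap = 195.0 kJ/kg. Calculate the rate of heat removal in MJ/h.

vapour 97.7→76.7 °C: -11.34 kJ/kg
condensation at 76.7 °C: -195 kJ/kg
Δh = -11.34 + -195 = -206.34 kJ/kg
Q = ṁ·Δh = 30.56 kg/s × -206.34 kJ/kg = -6305.8 kJ/s
|Q| = 6305.8 kW = 22701 MJ/h

Q_c = 22700 MJ/h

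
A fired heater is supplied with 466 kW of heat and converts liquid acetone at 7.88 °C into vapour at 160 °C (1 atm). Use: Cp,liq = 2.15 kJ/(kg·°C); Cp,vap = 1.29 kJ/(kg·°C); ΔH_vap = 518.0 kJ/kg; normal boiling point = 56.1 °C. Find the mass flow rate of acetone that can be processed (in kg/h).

ṁ = 2220 kg/h

Δh = 2.15×(56.1−7.88) + 518.0 + 1.29×(160−56.1) = 755.7 kJ/kg
Q = 466 kW = 466 kJ/s = 1.6776e+06 kJ/h
ṁ = Q/Δh = 1.6776e+06 / 755.7 = 2219.9 kg/h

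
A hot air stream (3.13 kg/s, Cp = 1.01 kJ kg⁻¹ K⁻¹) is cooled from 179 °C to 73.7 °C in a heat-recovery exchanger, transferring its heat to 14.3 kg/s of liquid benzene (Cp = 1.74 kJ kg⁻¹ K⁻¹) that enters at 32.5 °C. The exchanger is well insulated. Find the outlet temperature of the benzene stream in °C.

Heat released by hot stream: Q = 3.13 × 1.01 × (179 − 73.7) = 332.88 kJ/s
Energy balance on cold side (adiabatic exchanger): Q = ṁ_c·Cp_c·(T_c,out − T_c,in)
T_c,out = 32.5 + 332.88/(14.3 × 1.74) = 45.879 °C

T_c,out = 45.9 °C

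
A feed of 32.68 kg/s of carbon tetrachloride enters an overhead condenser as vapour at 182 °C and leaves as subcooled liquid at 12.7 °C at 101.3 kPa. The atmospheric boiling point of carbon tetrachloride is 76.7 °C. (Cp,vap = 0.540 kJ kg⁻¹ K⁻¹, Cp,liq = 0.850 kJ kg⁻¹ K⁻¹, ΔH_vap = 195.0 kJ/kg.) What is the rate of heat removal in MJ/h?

Q_c = 36000 MJ/h

vapour 182→76.7 °C: -56.862 kJ/kg
condensation at 76.7 °C: -195 kJ/kg
liquid 76.7→12.7 °C: -54.4 kJ/kg
Δh = -56.862 + -195 + -54.4 = -306.26 kJ/kg
Q = ṁ·Δh = 32.68 kg/s × -306.26 kJ/kg = -10009 kJ/s
|Q| = 10009 kW = 36031 MJ/h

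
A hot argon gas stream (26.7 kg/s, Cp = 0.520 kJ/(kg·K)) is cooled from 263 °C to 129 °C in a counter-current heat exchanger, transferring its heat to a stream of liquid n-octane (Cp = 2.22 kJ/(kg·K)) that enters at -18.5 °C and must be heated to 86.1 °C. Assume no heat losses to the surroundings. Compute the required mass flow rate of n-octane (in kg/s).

ṁ_c = 8.01 kg/s

Heat released by hot stream: Q = 26.7 × 0.520 × (263 − 129) = 1860.5 kJ/s
Energy balance on cold side (adiabatic exchanger): Q = ṁ_c·Cp_c·(T_c,out − T_c,in)
ṁ_c = 1860.5 / [2.22 × (86.1 − -18.5)] = 8.0119 kg/s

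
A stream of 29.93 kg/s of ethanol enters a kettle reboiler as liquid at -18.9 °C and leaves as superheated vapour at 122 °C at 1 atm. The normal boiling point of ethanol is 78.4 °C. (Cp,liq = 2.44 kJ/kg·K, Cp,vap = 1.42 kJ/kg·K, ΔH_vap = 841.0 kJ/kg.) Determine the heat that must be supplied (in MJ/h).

liquid -18.9→78.4 °C: 237.41 kJ/kg
vaporisation at 78.4 °C: 841 kJ/kg
vapour 78.4→122 °C: 61.912 kJ/kg
Δh = 237.41 + 841 + 61.912 = 1140.3 kJ/kg
Q = ṁ·Δh = 29.93 kg/s × 1140.3 kJ/kg = 34130 kJ/s
|Q| = 34130 kW = 122870 MJ/h

Q = 123000 MJ/h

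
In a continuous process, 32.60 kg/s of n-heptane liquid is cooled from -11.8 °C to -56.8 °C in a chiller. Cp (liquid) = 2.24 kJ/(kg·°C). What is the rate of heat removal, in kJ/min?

Q = ṁ·Cp·ΔT = 32.60 × 2.24 × (-56.8 − -11.8) = -3286.1 kJ/s
Cooling duty = 197160 kJ/min

Q_c = 197000 kJ/min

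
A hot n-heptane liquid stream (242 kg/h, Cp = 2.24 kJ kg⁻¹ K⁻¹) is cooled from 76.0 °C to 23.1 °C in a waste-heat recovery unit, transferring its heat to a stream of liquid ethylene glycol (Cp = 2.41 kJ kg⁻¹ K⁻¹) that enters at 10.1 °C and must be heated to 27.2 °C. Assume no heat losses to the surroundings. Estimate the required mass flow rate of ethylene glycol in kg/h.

ṁ_c = 696 kg/h

Heat released by hot stream: Q = 242 × 2.24 × (76.0 − 23.1) = 28676 kJ/h
Energy balance on cold side (adiabatic exchanger): Q = ṁ_c·Cp_c·(T_c,out − T_c,in)
ṁ_c = 28676 / [2.41 × (27.2 − 10.1)] = 695.83 kg/h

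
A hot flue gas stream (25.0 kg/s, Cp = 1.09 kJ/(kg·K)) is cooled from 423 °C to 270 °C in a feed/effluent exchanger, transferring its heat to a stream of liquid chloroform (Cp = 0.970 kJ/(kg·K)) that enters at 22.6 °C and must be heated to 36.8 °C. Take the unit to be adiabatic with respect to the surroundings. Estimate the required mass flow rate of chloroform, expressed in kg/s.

ṁ_c = 303 kg/s

Heat released by hot stream: Q = 25.0 × 1.09 × (423 − 270) = 4169.3 kJ/s
Energy balance on cold side (adiabatic exchanger): Q = ṁ_c·Cp_c·(T_c,out − T_c,in)
ṁ_c = 4169.3 / [0.970 × (36.8 − 22.6)] = 302.69 kg/s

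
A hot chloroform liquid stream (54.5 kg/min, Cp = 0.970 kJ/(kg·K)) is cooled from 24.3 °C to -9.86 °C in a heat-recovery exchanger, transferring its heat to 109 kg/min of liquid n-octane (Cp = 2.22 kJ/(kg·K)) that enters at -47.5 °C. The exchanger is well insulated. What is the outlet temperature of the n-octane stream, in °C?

T_c,out = -40.0 °C

Heat released by hot stream: Q = 54.5 × 0.970 × (24.3 − -9.86) = 1805.9 kJ/min
Energy balance on cold side (adiabatic exchanger): Q = ṁ_c·Cp_c·(T_c,out − T_c,in)
T_c,out = -47.5 + 1805.9/(109 × 2.22) = -40.037 °C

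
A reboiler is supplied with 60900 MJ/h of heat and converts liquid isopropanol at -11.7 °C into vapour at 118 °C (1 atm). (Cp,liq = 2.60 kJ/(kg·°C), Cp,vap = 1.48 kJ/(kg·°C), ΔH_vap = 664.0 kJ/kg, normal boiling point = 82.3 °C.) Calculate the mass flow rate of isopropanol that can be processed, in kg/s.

Δh = 2.60×(82.3−-11.7) + 664.0 + 1.48×(118−82.3) = 961.24 kJ/kg
Q = 60900 MJ/h = 16917 kJ/s = 16917 kJ/s
ṁ = Q/Δh = 16917 / 961.24 = 17.599 kg/s

ṁ = 17.6 kg/s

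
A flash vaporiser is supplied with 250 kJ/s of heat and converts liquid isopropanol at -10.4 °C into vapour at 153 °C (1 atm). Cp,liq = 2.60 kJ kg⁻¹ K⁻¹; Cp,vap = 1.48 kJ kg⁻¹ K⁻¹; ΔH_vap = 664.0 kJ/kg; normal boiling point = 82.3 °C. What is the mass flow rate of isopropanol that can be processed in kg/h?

ṁ = 891 kg/h

Δh = 2.60×(82.3−-10.4) + 664.0 + 1.48×(153−82.3) = 1009.7 kJ/kg
Q = 250 kJ/s = 250 kJ/s = 900000 kJ/h
ṁ = Q/Δh = 900000 / 1009.7 = 891.39 kg/h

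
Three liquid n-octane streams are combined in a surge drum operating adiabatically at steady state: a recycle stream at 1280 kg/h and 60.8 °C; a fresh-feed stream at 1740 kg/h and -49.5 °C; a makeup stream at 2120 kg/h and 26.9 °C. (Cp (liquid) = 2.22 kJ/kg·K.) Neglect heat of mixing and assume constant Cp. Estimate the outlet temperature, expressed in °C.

T_out = 9.48 °C

No heat crosses the boundary, so H_out = H_in.
Σ ṁᵢCp,ᵢTᵢ = 1280×2.22×60.8 + 1740×2.22×-49.5 + 2120×2.22×26.9 = 108160
Σ ṁᵢCp,ᵢ = 1280×2.22 + 1740×2.22 + 2120×2.22 = 11411
T_out = 108160 / 11411 = 9.479 °C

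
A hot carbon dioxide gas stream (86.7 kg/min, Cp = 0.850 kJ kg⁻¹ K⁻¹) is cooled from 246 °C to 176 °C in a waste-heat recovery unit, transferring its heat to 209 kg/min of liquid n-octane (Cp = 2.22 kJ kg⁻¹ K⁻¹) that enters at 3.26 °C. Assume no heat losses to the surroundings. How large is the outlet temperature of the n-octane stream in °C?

T_c,out = 14.4 °C

Heat released by hot stream: Q = 86.7 × 0.850 × (246 − 176) = 5158.7 kJ/min
Energy balance on cold side (adiabatic exchanger): Q = ṁ_c·Cp_c·(T_c,out − T_c,in)
T_c,out = 3.26 + 5158.7/(209 × 2.22) = 14.378 °C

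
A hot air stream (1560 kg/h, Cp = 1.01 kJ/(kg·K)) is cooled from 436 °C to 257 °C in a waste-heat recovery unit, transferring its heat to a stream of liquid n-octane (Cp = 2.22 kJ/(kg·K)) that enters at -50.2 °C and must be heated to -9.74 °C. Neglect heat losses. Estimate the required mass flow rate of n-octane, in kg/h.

Heat released by hot stream: Q = 1560 × 1.01 × (436 − 257) = 282030 kJ/h
Energy balance on cold side (adiabatic exchanger): Q = ṁ_c·Cp_c·(T_c,out − T_c,in)
ṁ_c = 282030 / [2.22 × (-9.74 − -50.2)] = 3139.9 kg/h

ṁ_c = 3140 kg/h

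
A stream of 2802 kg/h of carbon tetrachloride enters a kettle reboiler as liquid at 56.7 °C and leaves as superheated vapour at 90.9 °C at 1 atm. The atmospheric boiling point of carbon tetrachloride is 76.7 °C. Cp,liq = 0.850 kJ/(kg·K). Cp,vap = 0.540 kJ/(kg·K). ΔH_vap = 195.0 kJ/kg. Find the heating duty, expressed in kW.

Q = 171 kW

liquid 56.7→76.7 °C: 17 kJ/kg
vaporisation at 76.7 °C: 195 kJ/kg
vapour 76.7→90.9 °C: 7.668 kJ/kg
Δh = 17 + 195 + 7.668 = 219.67 kJ/kg
Q = ṁ·Δh = 2802 kg/h × 219.67 kJ/kg = 615510 kJ/h
|Q| = 170.97 kW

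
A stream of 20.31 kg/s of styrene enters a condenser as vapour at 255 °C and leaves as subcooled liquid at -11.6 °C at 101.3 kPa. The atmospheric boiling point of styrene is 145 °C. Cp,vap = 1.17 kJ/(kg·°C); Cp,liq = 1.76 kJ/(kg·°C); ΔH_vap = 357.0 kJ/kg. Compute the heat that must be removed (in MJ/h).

vapour 255→145 °C: -128.7 kJ/kg
condensation at 145 °C: -357 kJ/kg
liquid 145→-11.6 °C: -275.62 kJ/kg
Δh = -128.7 + -357 + -275.62 = -761.32 kJ/kg
Q = ṁ·Δh = 20.31 kg/s × -761.32 kJ/kg = -15462 kJ/s
|Q| = 15462 kW = 55664 MJ/h

Q_c = 55700 MJ/h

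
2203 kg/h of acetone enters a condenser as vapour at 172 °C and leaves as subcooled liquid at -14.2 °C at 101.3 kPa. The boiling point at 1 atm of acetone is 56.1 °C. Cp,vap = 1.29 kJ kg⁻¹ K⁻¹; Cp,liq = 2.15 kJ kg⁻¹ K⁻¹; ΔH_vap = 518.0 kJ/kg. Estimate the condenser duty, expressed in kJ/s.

vapour 172→56.1 °C: -149.51 kJ/kg
condensation at 56.1 °C: -518 kJ/kg
liquid 56.1→-14.2 °C: -151.14 kJ/kg
Δh = -149.51 + -518 + -151.14 = -818.66 kJ/kg
Q = ṁ·Δh = 2203 kg/h × -818.66 kJ/kg = -1.8035e+06 kJ/h
|Q| = 500.97 kW

Q_c = 501 kJ/s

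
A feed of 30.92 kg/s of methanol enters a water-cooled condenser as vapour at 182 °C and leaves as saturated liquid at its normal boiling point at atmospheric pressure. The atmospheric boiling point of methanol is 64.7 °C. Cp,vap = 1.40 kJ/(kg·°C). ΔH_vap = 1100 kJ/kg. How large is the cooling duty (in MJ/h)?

vapour 182→64.7 °C: -164.22 kJ/kg
condensation at 64.7 °C: -1100 kJ/kg
Δh = -164.22 + -1100 = -1264.2 kJ/kg
Q = ṁ·Δh = 30.92 kg/s × -1264.2 kJ/kg = -39090 kJ/s
|Q| = 39090 kW = 140720 MJ/h

Q_c = 141000 MJ/h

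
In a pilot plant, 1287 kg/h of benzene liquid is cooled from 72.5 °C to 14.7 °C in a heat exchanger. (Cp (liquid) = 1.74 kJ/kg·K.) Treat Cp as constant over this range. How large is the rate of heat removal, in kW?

Q_c = 36.0 kW

Q = ṁ·Cp·ΔT = 1287 × 1.74 × (14.7 − 72.5) = -129440 kJ/h
Converting: 129440 / 3600 s = 35.954 kW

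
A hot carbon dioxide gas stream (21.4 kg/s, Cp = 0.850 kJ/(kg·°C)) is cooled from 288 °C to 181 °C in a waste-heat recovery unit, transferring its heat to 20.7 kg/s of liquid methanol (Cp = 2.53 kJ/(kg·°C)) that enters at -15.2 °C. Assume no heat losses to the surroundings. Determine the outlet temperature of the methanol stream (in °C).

T_c,out = 22.0 °C

Heat released by hot stream: Q = 21.4 × 0.850 × (288 − 181) = 1946.3 kJ/s
Energy balance on cold side (adiabatic exchanger): Q = ṁ_c·Cp_c·(T_c,out − T_c,in)
T_c,out = -15.2 + 1946.3/(20.7 × 2.53) = 21.964 °C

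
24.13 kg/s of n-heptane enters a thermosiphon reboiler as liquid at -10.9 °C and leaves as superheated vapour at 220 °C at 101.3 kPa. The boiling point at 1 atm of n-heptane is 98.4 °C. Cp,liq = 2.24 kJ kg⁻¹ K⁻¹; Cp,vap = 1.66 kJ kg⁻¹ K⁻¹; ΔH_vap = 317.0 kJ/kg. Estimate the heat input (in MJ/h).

Q = 66300 MJ/h

liquid -10.9→98.4 °C: 244.83 kJ/kg
vaporisation at 98.4 °C: 317 kJ/kg
vapour 98.4→220 °C: 201.86 kJ/kg
Δh = 244.83 + 317 + 201.86 = 763.69 kJ/kg
Q = ṁ·Δh = 24.13 kg/s × 763.69 kJ/kg = 18428 kJ/s
|Q| = 18428 kW = 66340 MJ/h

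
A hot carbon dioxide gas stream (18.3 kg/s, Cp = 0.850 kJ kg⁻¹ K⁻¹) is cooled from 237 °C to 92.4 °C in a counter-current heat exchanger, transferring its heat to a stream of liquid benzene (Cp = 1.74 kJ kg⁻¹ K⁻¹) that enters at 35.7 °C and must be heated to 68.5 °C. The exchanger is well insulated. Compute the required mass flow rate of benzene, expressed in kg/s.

ṁ_c = 39.4 kg/s

Heat released by hot stream: Q = 18.3 × 0.850 × (237 − 92.4) = 2249.3 kJ/s
Energy balance on cold side (adiabatic exchanger): Q = ṁ_c·Cp_c·(T_c,out − T_c,in)
ṁ_c = 2249.3 / [1.74 × (68.5 − 35.7)] = 39.411 kg/s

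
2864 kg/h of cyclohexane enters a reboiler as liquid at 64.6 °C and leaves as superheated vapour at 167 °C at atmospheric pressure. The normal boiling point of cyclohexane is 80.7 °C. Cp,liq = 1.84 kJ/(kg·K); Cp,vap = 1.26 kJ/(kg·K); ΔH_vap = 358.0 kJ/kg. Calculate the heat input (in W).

Q = 395000 W

liquid 64.6→80.7 °C: 29.624 kJ/kg
vaporisation at 80.7 °C: 358 kJ/kg
vapour 80.7→167 °C: 108.74 kJ/kg
Δh = 29.624 + 358 + 108.74 = 496.36 kJ/kg
Q = ṁ·Δh = 2864 kg/h × 496.36 kJ/kg = 1.4216e+06 kJ/h
|Q| = 394.88 kW = 394880 W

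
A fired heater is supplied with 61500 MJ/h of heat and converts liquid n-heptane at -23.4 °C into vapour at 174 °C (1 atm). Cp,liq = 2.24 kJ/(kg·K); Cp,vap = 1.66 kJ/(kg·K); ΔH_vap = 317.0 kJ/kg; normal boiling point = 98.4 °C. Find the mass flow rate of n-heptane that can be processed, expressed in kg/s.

ṁ = 23.9 kg/s

Δh = 2.24×(98.4−-23.4) + 317.0 + 1.66×(174−98.4) = 715.33 kJ/kg
Q = 61500 MJ/h = 17083 kJ/s = 17083 kJ/s
ṁ = Q/Δh = 17083 / 715.33 = 23.882 kg/s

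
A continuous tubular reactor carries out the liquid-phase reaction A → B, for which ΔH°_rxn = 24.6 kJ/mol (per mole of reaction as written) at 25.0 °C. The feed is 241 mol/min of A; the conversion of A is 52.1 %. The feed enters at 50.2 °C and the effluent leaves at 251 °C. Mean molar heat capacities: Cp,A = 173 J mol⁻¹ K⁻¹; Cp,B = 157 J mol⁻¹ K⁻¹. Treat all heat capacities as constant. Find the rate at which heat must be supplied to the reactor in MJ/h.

Extent of reaction ξ = 0.521 × 241 = 125.56 mol/min
Reaction term: ξ·ΔH°_rxn = 125.56 × 24.6 = 3088.8 kJ/min
Sensible, feed 50.2→25 °C: -1050.7 kJ/min
Outlet flows (mol/min): A 115.44, B 125.56
Sensible, products 25→251 °C: 8968.6 kJ/min
Q = ΔH = 11007 kJ/min = 183.45 kW
Heat supplied = 660.4 MJ/h

Q_in = 660 MJ/h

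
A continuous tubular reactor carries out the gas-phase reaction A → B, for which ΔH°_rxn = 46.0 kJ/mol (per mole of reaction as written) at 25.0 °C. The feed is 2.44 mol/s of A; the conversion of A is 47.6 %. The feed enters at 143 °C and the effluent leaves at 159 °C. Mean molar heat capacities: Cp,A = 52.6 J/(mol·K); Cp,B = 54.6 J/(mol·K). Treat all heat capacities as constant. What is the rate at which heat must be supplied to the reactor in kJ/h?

Q_in = 201000 kJ/h

Extent of reaction ξ = 0.476 × 2.44 = 1.1614 mol/s
Reaction term: ξ·ΔH°_rxn = 1.1614 × 46.0 = 53.426 kJ/s
Sensible, feed 143→25 °C: -15.145 kJ/s
Outlet flows (mol/s): A 1.2786, B 1.1614
Sensible, products 25→159 °C: 17.509 kJ/s
Q = ΔH = 55.791 kJ/s = 55.791 kW
Heat supplied = 200850 kJ/h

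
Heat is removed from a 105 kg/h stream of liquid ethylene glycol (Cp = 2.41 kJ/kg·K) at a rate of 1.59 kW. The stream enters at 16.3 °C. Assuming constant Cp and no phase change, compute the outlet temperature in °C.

Q = 1.59 kW = 5724 kJ/h
ΔT = Q/(ṁ·Cp) = 5724/(105×2.41) = 22.62 K
T_out = 16.3 − 22.62 = -6.32 °C

T_out = -6.32 °C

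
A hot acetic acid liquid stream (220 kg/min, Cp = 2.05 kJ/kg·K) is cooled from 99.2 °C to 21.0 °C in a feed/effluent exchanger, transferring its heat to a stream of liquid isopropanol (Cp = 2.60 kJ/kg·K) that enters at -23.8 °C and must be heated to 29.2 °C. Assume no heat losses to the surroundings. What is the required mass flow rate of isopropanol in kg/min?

ṁ_c = 256 kg/min

Heat released by hot stream: Q = 220 × 2.05 × (99.2 − 21.0) = 35268 kJ/min
Energy balance on cold side (adiabatic exchanger): Q = ṁ_c·Cp_c·(T_c,out − T_c,in)
ṁ_c = 35268 / [2.60 × (29.2 − -23.8)] = 255.94 kg/min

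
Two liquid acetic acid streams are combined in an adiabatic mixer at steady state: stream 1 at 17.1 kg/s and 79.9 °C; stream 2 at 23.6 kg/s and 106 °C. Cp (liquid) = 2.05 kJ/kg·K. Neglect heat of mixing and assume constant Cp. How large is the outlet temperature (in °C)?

Energy balance with Q = 0: Σ ṁᵢCp,ᵢ(T_out − Tᵢ) = 0
Σ ṁᵢCp,ᵢTᵢ = 17.1×2.05×79.9 + 23.6×2.05×106 = 7929.2
Σ ṁᵢCp,ᵢ = 17.1×2.05 + 23.6×2.05 = 83.435
T_out = 7929.2 / 83.435 = 95.034 °C

T_out = 95.0 °C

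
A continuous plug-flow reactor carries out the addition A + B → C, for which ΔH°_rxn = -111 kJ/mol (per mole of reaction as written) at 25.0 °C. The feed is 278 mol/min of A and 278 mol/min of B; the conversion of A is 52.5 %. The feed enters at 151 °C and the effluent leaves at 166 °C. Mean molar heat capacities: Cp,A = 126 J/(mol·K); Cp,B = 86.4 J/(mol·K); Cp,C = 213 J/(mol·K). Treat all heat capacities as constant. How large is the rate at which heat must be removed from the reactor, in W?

Q_out = 255000 W

Extent of reaction ξ = 0.525 × 278 = 145.95 mol/min
Reaction term: ξ·ΔH°_rxn = 145.95 × -111 = -16200 kJ/min
Sensible, feed 151→25 °C: -7439.9 kJ/min
Outlet flows (mol/min): A 132.05, B 132.05, C 145.95
Sensible, products 25→166 °C: 8338 kJ/min
Q = ΔH = -15302 kJ/min = -255.04 kW
Heat removed = 255040 W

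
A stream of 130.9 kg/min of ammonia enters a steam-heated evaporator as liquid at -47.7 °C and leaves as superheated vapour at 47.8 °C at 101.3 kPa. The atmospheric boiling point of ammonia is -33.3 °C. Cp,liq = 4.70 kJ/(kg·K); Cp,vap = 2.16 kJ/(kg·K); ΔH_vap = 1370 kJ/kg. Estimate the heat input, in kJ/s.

Q = 3520 kJ/s

liquid -47.7→-33.3 °C: 67.68 kJ/kg
vaporisation at -33.3 °C: 1370 kJ/kg
vapour -33.3→47.8 °C: 175.18 kJ/kg
Δh = 67.68 + 1370 + 175.18 = 1612.9 kJ/kg
Q = ṁ·Δh = 130.9 kg/min × 1612.9 kJ/kg = 211120 kJ/min
|Q| = 3518.7 kW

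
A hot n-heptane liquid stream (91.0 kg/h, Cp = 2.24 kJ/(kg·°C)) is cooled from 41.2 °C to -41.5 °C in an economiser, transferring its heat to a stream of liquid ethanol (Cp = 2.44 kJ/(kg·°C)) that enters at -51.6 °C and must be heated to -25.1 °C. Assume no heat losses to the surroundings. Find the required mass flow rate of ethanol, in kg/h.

ṁ_c = 261 kg/h

Heat released by hot stream: Q = 91.0 × 2.24 × (41.2 − -41.5) = 16858 kJ/h
Energy balance on cold side (adiabatic exchanger): Q = ṁ_c·Cp_c·(T_c,out − T_c,in)
ṁ_c = 16858 / [2.44 × (-25.1 − -51.6)] = 260.71 kg/h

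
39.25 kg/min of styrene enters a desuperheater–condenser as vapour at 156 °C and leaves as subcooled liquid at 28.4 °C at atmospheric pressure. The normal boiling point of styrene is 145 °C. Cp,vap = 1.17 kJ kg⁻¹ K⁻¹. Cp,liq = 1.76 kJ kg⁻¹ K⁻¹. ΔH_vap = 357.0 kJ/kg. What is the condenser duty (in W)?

vapour 156→145 °C: -12.87 kJ/kg
condensation at 145 °C: -357 kJ/kg
liquid 145→28.4 °C: -205.22 kJ/kg
Δh = -12.87 + -357 + -205.22 = -575.09 kJ/kg
Q = ṁ·Δh = 39.25 kg/min × -575.09 kJ/kg = -22572 kJ/min
|Q| = 376.2 kW = 376200 W

Q_c = 376000 W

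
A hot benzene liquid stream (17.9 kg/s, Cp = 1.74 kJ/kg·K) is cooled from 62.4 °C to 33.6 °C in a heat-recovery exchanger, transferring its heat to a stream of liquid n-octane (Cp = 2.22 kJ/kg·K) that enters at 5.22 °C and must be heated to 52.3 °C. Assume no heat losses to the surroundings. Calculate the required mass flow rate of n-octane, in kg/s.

Heat released by hot stream: Q = 17.9 × 1.74 × (62.4 − 33.6) = 897 kJ/s
Energy balance on cold side (adiabatic exchanger): Q = ṁ_c·Cp_c·(T_c,out − T_c,in)
ṁ_c = 897 / [2.22 × (52.3 − 5.22)] = 8.5823 kg/s

ṁ_c = 8.58 kg/s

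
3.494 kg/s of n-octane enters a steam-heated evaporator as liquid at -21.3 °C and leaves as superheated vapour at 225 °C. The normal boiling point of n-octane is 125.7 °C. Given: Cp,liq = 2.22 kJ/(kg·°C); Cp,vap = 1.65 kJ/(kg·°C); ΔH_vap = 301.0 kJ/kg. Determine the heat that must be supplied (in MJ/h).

Q = 9950 MJ/h

liquid -21.3→125.7 °C: 326.34 kJ/kg
vaporisation at 125.7 °C: 301 kJ/kg
vapour 125.7→225 °C: 163.84 kJ/kg
Δh = 326.34 + 301 + 163.84 = 791.19 kJ/kg
Q = ṁ·Δh = 3.494 kg/s × 791.19 kJ/kg = 2764.4 kJ/s
|Q| = 2764.4 kW = 9951.8 MJ/h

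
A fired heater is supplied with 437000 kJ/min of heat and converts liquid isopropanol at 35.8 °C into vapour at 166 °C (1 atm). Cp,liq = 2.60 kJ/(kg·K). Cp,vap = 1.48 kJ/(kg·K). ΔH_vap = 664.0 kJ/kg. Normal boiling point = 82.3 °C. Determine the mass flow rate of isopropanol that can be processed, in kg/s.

ṁ = 8.01 kg/s

Δh = 2.60×(82.3−35.8) + 664.0 + 1.48×(166−82.3) = 908.78 kJ/kg
Q = 437000 kJ/min = 7283.3 kJ/s = 7283.3 kJ/s
ṁ = Q/Δh = 7283.3 / 908.78 = 8.0144 kg/s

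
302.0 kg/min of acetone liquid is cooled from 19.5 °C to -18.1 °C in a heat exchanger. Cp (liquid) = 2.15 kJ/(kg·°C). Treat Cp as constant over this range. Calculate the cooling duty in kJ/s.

Q = ṁ·Cp·ΔT = 302.0 × 2.15 × (-18.1 − 19.5) = -24414 kJ/min
Converting: 24414 / 60 s = 406.89 kW

Q_c = 407 kJ/s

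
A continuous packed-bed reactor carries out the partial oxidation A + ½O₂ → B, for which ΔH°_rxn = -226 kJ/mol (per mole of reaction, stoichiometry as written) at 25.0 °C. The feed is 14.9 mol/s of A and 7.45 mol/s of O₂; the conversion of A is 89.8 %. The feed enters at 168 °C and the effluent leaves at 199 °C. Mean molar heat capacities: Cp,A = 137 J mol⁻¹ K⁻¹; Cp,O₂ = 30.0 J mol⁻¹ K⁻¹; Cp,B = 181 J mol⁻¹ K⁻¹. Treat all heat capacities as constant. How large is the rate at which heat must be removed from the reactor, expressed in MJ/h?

Q_out = 10400 MJ/h

Extent of reaction ξ = 0.898 × 14.9 = 13.38 mol/s
Reaction term: ξ·ΔH°_rxn = 13.38 × -226 = -3023.9 kJ/s
Sensible, feed 168→25 °C: -323.87 kJ/s
Outlet flows (mol/s): A 1.5198, O₂ 0.7599, B 13.38
Sensible, products 25→199 °C: 461.59 kJ/s
Q = ΔH = -2886.2 kJ/s = -2886.2 kW
Heat removed = 10390 MJ/h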